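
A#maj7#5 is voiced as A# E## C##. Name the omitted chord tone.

G##

The full A#maj7#5 chord is A#, C##, E##, G##.
Comparing with the voicing, the major 7th (7th) — G## — is absent.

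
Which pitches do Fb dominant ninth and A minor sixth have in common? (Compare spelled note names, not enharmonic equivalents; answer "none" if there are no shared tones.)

none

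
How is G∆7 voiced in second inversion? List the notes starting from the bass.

D, F#, G, B

In root position, G∆7 is G–B–D–F#.
Second inversion puts the fifth (D) in the bass.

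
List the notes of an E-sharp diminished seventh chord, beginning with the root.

E-sharp diminished seventh: diminished seventh on E-sharp.
- root: E-sharp
- minor 3rd: G-sharp
- diminished 5th: B
- diminished 7th: D

E-sharp, G-sharp, B, D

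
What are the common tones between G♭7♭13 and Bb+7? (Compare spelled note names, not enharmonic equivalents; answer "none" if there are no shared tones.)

Bb

G♭7♭13: Gb Bb Db Fb Ebb
Bb+7: Bb D F# Ab
Common to both → Bb.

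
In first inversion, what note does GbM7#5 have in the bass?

Bb

GbM7#5 = Gb–Bb–D–F. First inversion → third in the bass = Bb.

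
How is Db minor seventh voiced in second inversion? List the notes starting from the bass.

Ab, Cb, Db, Fb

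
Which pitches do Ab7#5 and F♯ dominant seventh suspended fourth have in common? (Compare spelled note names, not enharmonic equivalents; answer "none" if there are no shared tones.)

E

Ab7#5 = Ab, C, E, Gb.
F♯ dominant seventh suspended fourth = F#, B, C#, E.
Shared: E.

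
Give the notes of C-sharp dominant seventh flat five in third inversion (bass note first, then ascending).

B, C-sharp, E-sharp, G

C-sharp dominant seventh flat five = C-sharp–E-sharp–G–B; third inversion → seventh (B) lowest.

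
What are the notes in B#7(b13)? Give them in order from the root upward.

B#7(b13) is a dominant seventh flat thirteen built on B#.
B# — root
D## — major 3rd
F## — perfect 5th
A# — minor 7th
G# — minor 13th

B# D## F## A# G#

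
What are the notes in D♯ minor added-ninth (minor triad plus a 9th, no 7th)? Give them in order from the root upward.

Root D-sharp, quality minor added-ninth:
D-sharp — root
F-sharp — minor 3rd
A-sharp — perfect 5th
E-sharp — major 9th

D-sharp, F-sharp, A-sharp, E-sharp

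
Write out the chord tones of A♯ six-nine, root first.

A-sharp, C-double-sharp, E-sharp, F-double-sharp, B-sharp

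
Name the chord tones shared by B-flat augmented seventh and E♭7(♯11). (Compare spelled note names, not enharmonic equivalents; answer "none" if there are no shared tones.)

Bb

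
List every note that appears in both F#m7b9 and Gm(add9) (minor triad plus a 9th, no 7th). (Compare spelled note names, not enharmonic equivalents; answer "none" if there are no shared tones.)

F#m7b9: F# A C# E G
Gm(add9): G Bb D A
Common to both → A, G.

A, G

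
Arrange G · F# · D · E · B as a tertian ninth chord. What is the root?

E

Arranged so that each adjacent pair is a third by letter name: E – G – B – D – F#.
The bottom of that stack, E, is the root (this is E minor ninth).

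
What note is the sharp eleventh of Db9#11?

G

Root of Db9#11 = Db. The 11th is an augmented 11th: Db up an augmented 11th → G.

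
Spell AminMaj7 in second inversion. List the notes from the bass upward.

E, G#, A, C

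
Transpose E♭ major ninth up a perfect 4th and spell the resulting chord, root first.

Transposed root: E-flat → A-flat (perfect 4th up). So we spell A-flat major ninth:
A-flat — root
C — major 3rd
E-flat — perfect 5th
G — major 7th
B-flat — major 9th

A-flat C E-flat G B-flat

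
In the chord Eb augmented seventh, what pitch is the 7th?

D-flat

Eb augmented seventh is built on E-flat; its 7th is a minor 7th above the root.
A seventh above E uses the letter D, and the minor 7th above E-flat is D-flat.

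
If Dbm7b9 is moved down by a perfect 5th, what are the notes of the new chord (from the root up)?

Db down a perfect 5th → Gb. New chord: Gb minor seventh flat nine.
- root: Gb
- minor 3rd: Bbb
- perfect 5th: Db
- minor 7th: Fb
- minor 9th: Abb

Gb – Bbb – Db – Fb – Abb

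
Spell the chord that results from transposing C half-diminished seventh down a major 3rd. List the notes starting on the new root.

A-flat C-flat E-double-flat G-flat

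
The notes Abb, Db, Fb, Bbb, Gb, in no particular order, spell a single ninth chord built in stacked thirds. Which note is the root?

Stacking in thirds gives Gb – Bbb – Db – Fb – Abb, so Gb is the root — Gb minor seventh flat nine.

Gb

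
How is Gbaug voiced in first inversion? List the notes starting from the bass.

In root position, Gbaug is Gb–Bb–D.
First inversion puts the third (Bb) in the bass.

Bb – D – Gb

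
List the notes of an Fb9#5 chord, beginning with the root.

Fb9#5 is a dominant ninth sharp five built on F♭.
Root: F♭
Major 3rd (3rd): A♭
Augmented 5th (5th): C
Minor 7th (7th): E𝄫
Major 9th (9th): G♭

F♭, A♭, C, E𝄫, G♭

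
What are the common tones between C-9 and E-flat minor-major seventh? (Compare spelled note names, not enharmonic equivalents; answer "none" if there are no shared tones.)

Eb Bb D

C-9: C Eb G Bb D
E-flat minor-major seventh: Eb Gb Bb D
Common to both → Eb, Bb, D.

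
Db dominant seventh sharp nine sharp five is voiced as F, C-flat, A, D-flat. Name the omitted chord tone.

The full Db dominant seventh sharp nine sharp five chord is D-flat, F, A, C-flat, E.
Comparing with the voicing, the augmented 9th (9th) — E — is absent.

E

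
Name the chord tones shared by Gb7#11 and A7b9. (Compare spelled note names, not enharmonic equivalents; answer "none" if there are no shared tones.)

Bb

Gb7#11: Gb Bb Db Fb C
A7b9: A C# E G Bb
Common to both → Bb.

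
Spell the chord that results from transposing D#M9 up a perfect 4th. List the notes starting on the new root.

G♯, B♯, D♯, F𝄪, A♯

A perfect 4th up from D♯ is G♯, so the new chord is G♯ major ninth.
root → G♯
3rd (major 3rd) → B♯
5th (perfect 5th) → D♯
7th (major 7th) → F𝄪
9th (major 9th) → A♯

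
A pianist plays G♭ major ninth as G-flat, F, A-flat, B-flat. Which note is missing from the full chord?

D-flat

G♭ major ninth = G-flat, B-flat, D-flat, F, A-flat. The voicing lacks the 5th (perfect 5th), D-flat.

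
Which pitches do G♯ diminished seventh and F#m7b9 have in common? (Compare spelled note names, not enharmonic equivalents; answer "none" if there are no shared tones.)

none

G♯ diminished seventh: G# B D F
F#m7b9: F# A C# E G
Common to both → none.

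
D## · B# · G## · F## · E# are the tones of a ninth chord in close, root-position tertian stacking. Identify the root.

E#

Arranged so that each adjacent pair is a third by letter name: E# – G## – B# – D## – F##.
The bottom of that stack, E#, is the root (this is E# major ninth).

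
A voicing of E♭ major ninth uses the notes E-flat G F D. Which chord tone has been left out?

B-flat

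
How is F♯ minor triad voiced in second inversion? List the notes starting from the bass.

C#, F#, A

In root position, F♯ minor triad is F#–A–C#.
Second inversion puts the fifth (C#) in the bass.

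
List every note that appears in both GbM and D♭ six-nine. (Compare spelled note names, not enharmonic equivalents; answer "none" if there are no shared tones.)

Bb, Db

GbM: Gb Bb Db
D♭ six-nine: Db F Ab Bb Eb
Common to both → Bb, Db.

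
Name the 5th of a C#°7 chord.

Root of C#°7 = C♯. The 5th is a diminished 5th: C♯ up a diminished 5th → G.

G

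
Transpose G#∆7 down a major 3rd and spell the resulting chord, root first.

E  G♯  B  D♯

A major 3rd down from G♯ is E, so the new chord is E major seventh.
root → E
3rd (major 3rd) → G♯
5th (perfect 5th) → B
7th (major 7th) → D♯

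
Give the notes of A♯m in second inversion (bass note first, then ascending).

In root position, A♯m is A♯–C♯–E♯.
Second inversion puts the fifth (E♯) in the bass.

E♯  A♯  C♯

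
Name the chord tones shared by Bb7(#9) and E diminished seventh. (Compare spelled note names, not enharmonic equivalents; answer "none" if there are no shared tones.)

Bb

Bb7(#9) = Bb, D, F, Ab, C#.
E diminished seventh = E, G, Bb, Db.
Shared: Bb.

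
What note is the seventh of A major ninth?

G♯

Root of A major ninth = A. The 7th is a major 7th: A up a major 7th → G♯.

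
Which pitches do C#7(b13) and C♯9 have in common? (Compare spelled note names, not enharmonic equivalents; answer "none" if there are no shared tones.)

C#, E#, G#, B

C#7(b13): C# E# G# B A
C♯9: C# E# G# B D#
Common to both → C#, E#, G#, B.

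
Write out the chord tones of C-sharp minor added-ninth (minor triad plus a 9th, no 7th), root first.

C# E G# D#

C-sharp minor added-ninth is a minor added-ninth built on C#.
C# — root
E — minor 3rd
G# — perfect 5th
D# — major 9th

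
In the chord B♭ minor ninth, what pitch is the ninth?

Root of B♭ minor ninth = B-flat. The 9th is a major 9th: B-flat up a major 9th → C.

C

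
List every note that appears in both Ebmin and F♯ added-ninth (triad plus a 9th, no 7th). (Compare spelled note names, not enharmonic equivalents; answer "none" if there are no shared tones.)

Ebmin = Eb, Gb, Bb.
F♯ added-ninth = F#, A#, C#, G#.
Shared: none.

none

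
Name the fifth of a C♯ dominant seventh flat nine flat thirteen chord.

G#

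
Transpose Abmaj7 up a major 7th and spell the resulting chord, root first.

Ab up a major 7th → G. New chord: G major seventh.
G — root
B — major 3rd
D — perfect 5th
F# — major 7th

G, B, D, F#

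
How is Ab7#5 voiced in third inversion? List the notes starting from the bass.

Ab7#5 = Ab–C–E–Gb; third inversion → seventh (Gb) lowest.

Gb, Ab, C, E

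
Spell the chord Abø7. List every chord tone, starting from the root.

Ab – Cb – Ebb – Gb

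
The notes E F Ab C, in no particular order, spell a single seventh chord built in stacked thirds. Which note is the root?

F

Arranged so that each adjacent pair is a third by letter name: F – Ab – C – E.
The bottom of that stack, F, is the root (this is F minor-major seventh).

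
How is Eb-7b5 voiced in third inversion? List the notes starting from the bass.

In root position, Eb-7b5 is Eb–Gb–Bbb–Db.
Third inversion puts the seventh (Db) in the bass.

Db – Eb – Gb – Bbb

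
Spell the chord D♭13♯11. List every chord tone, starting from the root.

D♭13♯11 is a dominant thirteenth sharp eleven built on Db.
Root: Db
Major 3rd (3rd): F
Perfect 5th (5th): Ab
Minor 7th (7th): Cb
Major 9th (9th): Eb
Augmented 11th (11th): G
Major 13th (13th): Bb

Db – F – Ab – Cb – Eb – G – Bb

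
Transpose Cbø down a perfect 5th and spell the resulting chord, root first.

F♭  A𝄫  C𝄫  E𝄫

Transposed root: C♭ → F♭ (perfect 5th down). So we spell F♭ half-diminished seventh:
root → F♭
3rd (minor 3rd) → A𝄫
5th (diminished 5th) → C𝄫
7th (minor 7th) → E𝄫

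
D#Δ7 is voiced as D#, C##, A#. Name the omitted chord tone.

F##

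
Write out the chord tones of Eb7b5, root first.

Root Eb, quality dominant seventh flat five:
- root: Eb
- major 3rd: G
- diminished 5th: Bbb
- minor 7th: Db

Eb – G – Bbb – Db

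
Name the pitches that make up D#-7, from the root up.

D♯ – F♯ – A♯ – C♯

Root D♯, quality minor seventh:
- root: D♯
- minor 3rd: F♯
- perfect 5th: A♯
- minor 7th: C♯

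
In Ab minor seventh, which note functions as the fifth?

E-flat

Ab minor seventh is built on A-flat; its 5th is a perfect 5th above the root.
A fifth above A uses the letter E, and the perfect 5th above A-flat is E-flat.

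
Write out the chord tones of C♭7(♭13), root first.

Cb, Eb, Gb, Bbb, Abb

Root Cb, quality dominant seventh flat thirteen:
- root: Cb
- major 3rd: Eb
- perfect 5th: Gb
- minor 7th: Bbb
- minor 13th: Abb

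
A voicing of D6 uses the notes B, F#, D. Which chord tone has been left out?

A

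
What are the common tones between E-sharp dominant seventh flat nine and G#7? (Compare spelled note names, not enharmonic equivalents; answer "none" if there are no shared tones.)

B# – D# – F#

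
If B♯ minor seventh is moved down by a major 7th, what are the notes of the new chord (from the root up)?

C#, E, G#, B

Transposed root: B# → C# (major 7th down). So we spell C# minor seventh:
- root: C#
- minor 3rd: E
- perfect 5th: G#
- minor 7th: B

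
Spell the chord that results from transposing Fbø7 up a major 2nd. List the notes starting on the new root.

Gb Bbb Dbb Fb

Fb up a major 2nd → Gb. New chord: Gb half-diminished seventh.
Root: Gb
Minor 3rd (3rd): Bbb
Diminished 5th (5th): Dbb
Minor 7th (7th): Fb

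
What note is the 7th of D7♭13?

C

D7♭13 is built on D; its 7th is a minor 7th above the root.
A seventh above D uses the letter C, and the minor 7th above D is C.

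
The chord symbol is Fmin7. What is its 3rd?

Root of Fmin7 = F. The 3rd is a minor 3rd: F up a minor 3rd → Ab.

Ab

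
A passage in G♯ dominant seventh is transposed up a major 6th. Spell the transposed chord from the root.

E-sharp, G-double-sharp, B-sharp, D-sharp

Transposed root: G-sharp → E-sharp (major 6th up). So we spell E-sharp dominant seventh:
Root: E-sharp
Major 3rd (3rd): G-double-sharp
Perfect 5th (5th): B-sharp
Minor 7th (7th): D-sharp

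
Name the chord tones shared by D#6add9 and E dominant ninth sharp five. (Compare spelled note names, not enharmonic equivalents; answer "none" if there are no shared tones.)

D#6add9 = D♯, F𝄪, A♯, B♯, E♯.
E dominant ninth sharp five = E, G♯, B♯, D, F♯.
Shared: B♯.

B♯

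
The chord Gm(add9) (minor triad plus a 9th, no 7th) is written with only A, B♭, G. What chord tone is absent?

D

The full Gm(add9) chord is G, B♭, D, A.
Comparing with the voicing, the perfect 5th (5th) — D — is absent.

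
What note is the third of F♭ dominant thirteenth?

A-flat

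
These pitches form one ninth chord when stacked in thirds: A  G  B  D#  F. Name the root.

Stacking in thirds gives G – B – D# – F – A, so G is the root — G dominant ninth sharp five.

G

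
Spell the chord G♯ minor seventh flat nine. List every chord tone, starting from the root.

G-sharp – B – D-sharp – F-sharp – A

G♯ minor seventh flat nine is a minor seventh flat nine built on G-sharp.
- root: G-sharp
- minor 3rd: B
- perfect 5th: D-sharp
- minor 7th: F-sharp
- minor 9th: A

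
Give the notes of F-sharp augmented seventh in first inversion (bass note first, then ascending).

A♯  C𝄪  E  F♯

F-sharp augmented seventh = F♯–A♯–C𝄪–E; first inversion → third (A♯) lowest.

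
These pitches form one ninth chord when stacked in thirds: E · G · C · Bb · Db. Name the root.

Arranged so that each adjacent pair is a third by letter name: C – E – G – Bb – Db.
The bottom of that stack, C, is the root (this is C dominant seventh flat nine).

C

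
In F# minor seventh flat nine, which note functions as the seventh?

F# minor seventh flat nine is built on F-sharp; its 7th is a minor 7th above the root.
A seventh above F uses the letter E, and the minor 7th above F-sharp is E.

E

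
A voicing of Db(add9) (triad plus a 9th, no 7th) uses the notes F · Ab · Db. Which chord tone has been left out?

Eb

Db(add9) = Db, F, Ab, Eb. The voicing lacks the 9th (major 9th), Eb.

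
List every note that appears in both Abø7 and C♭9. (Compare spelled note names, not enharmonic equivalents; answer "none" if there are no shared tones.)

Abø7 = A♭, C♭, E𝄫, G♭.
C♭9 = C♭, E♭, G♭, B𝄫, D♭.
Shared: C♭, G♭.

C♭ G♭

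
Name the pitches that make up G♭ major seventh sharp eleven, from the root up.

G♭ major seventh sharp eleven: major seventh sharp eleven on G-flat.
root → G-flat
3rd (major 3rd) → B-flat
5th (perfect 5th) → D-flat
7th (major 7th) → F
11th (augmented 11th) → C

G-flat, B-flat, D-flat, F, C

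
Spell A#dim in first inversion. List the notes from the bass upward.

C# E A#

A#dim = A#–C#–E; first inversion → third (C#) lowest.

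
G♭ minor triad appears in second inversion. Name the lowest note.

Db

G♭ minor triad = Gb–Bbb–Db. Second inversion → fifth in the bass = Db.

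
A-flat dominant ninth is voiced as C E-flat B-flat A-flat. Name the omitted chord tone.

A-flat dominant ninth = A-flat, C, E-flat, G-flat, B-flat. The voicing lacks the 7th (minor 7th), G-flat.

G-flat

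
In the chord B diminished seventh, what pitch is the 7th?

Root of B diminished seventh = B. The 7th is a diminished 7th: B up a diminished 7th → A-flat.

A-flat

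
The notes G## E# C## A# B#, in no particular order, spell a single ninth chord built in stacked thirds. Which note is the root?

A#

Stacking in thirds gives A# – C## – E# – G## – B#, so A# is the root — A# major ninth.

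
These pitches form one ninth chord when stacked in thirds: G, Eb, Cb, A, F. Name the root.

F

Arranged so that each adjacent pair is a third by letter name: F – A – Cb – Eb – G.
The bottom of that stack, F, is the root (this is F dominant ninth flat five).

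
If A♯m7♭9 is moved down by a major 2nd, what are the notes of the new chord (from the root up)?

G# B D# F# A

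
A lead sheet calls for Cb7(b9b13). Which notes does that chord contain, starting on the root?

C♭ – E♭ – G♭ – B𝄫 – D𝄫 – A𝄫

Cb7(b9b13): dominant seventh flat nine flat thirteen on C♭.
C♭ — root
E♭ — major 3rd
G♭ — perfect 5th
B𝄫 — minor 7th
D𝄫 — minor 9th
A𝄫 — minor 13th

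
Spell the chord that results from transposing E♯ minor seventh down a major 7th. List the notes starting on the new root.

E-sharp down a major 7th → F-sharp. New chord: F-sharp minor seventh.
Root: F-sharp
Minor 3rd (3rd): A
Perfect 5th (5th): C-sharp
Minor 7th (7th): E

F-sharp, A, C-sharp, E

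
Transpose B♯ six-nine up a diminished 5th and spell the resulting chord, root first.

F-sharp, A-sharp, C-sharp, D-sharp, G-sharp

B-sharp up a diminished 5th → F-sharp. New chord: F-sharp six-nine.
F-sharp — root
A-sharp — major 3rd
C-sharp — perfect 5th
D-sharp — major 6th
G-sharp — major 9th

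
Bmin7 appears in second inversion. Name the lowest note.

Bmin7 in root position is B–D–F#–A.
Second inversion places the fifth in the bass, which is F#.

F#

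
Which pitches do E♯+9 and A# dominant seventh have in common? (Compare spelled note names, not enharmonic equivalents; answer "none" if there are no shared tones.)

E♯+9: E♯ G𝄪 B𝄪 D♯ F𝄪
A# dominant seventh: A♯ C𝄪 E♯ G♯
Common to both → E♯.

E♯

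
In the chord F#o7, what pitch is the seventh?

E♭

Root of F#o7 = F♯. The 7th is a diminished 7th: F♯ up a diminished 7th → E♭.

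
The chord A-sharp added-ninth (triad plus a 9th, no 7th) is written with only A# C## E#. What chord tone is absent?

B#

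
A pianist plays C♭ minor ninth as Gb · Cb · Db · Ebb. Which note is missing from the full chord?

Bbb

C♭ minor ninth = Cb, Ebb, Gb, Bbb, Db. The voicing lacks the 7th (minor 7th), Bbb.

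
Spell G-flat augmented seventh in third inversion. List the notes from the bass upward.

G-flat augmented seventh = G-flat–B-flat–D–F-flat; third inversion → seventh (F-flat) lowest.

F-flat G-flat B-flat D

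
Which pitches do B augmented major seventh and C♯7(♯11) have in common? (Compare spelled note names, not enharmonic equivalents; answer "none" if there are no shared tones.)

B  F##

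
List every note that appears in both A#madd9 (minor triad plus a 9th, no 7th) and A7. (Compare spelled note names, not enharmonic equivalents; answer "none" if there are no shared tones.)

C♯

A#madd9: A♯ C♯ E♯ B♯
A7: A C♯ E G
Common to both → C♯.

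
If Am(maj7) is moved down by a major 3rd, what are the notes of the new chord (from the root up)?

A major 3rd down from A is F, so the new chord is F minor-major seventh.
root → F
3rd (minor 3rd) → A♭
5th (perfect 5th) → C
7th (major 7th) → E

F, A♭, C, E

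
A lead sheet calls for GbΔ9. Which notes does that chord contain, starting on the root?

GbΔ9: major ninth on Gb.
Root: Gb
Major 3rd (3rd): Bb
Perfect 5th (5th): Db
Major 7th (7th): F
Major 9th (9th): Ab

Gb – Bb – Db – F – Ab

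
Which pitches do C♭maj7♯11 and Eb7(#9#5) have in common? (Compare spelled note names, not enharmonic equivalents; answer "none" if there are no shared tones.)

C♭maj7♯11 = Cb, Eb, Gb, Bb, F.
Eb7(#9#5) = Eb, G, B, Db, F#.
Shared: Eb.

Eb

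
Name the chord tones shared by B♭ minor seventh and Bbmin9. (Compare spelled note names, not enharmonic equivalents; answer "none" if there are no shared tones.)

B♭ – D♭ – F – A♭

B♭ minor seventh = B♭, D♭, F, A♭.
Bbmin9 = B♭, D♭, F, A♭, C.
Shared: B♭, D♭, F, A♭.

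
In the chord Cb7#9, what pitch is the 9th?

Cb7#9 is built on Cb; its 9th is an augmented 9th above the root.
A second above C uses the letter D, and the augmented 9th above Cb is D.

D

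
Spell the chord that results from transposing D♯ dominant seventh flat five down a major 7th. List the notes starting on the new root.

E – G♯ – B♭ – D

Transposed root: D♯ → E (major 7th down). So we spell E dominant seventh flat five:
E — root
G♯ — major 3rd
B♭ — diminished 5th
D — minor 7th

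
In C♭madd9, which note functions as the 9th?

Db

C♭madd9 is built on Cb; its 9th is a major 9th above the root.
A second above C uses the letter D, and the major 9th above Cb is Db.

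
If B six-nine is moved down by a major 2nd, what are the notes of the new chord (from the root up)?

B down a major 2nd → A. New chord: A six-nine.
root → A
3rd (major 3rd) → C#
5th (perfect 5th) → E
6th (major 6th) → F#
9th (major 9th) → B

A  C#  E  F#  B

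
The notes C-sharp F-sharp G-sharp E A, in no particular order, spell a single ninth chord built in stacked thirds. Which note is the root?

F-sharp

Stacking in thirds gives F-sharp – A – C-sharp – E – G-sharp, so F-sharp is the root — F-sharp minor ninth.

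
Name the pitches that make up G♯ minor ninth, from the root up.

G♯ minor ninth is a minor ninth built on G-sharp.
G-sharp — root
B — minor 3rd
D-sharp — perfect 5th
F-sharp — minor 7th
A-sharp — major 9th

G-sharp, B, D-sharp, F-sharp, A-sharp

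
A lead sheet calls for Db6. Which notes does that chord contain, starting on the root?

Db6 is a major sixth built on Db.
- root: Db
- major 3rd: F
- perfect 5th: Ab
- major 6th: Bb

Db – F – Ab – Bb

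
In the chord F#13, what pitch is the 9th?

G#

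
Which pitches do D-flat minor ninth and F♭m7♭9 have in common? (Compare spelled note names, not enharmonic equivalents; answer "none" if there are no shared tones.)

D-flat minor ninth = D♭, F♭, A♭, C♭, E♭.
F♭m7♭9 = F♭, A𝄫, C♭, E𝄫, G𝄫.
Shared: F♭, C♭.

F♭, C♭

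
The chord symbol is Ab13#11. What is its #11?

D

Ab13#11 is built on Ab; its 11th is an augmented 11th above the root.
A fourth above A uses the letter D, and the augmented 11th above Ab is D.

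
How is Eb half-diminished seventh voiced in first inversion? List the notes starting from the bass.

G-flat B-double-flat D-flat E-flat

Eb half-diminished seventh = E-flat–G-flat–B-double-flat–D-flat; first inversion → third (G-flat) lowest.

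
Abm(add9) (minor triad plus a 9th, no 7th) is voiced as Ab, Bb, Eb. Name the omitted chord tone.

Cb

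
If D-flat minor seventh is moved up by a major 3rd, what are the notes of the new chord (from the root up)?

F Ab C Eb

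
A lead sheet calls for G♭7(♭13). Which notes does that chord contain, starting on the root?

G♭7(♭13) is a dominant seventh flat thirteen built on Gb.
Gb — root
Bb — major 3rd
Db — perfect 5th
Fb — minor 7th
Ebb — minor 13th

Gb Bb Db Fb Ebb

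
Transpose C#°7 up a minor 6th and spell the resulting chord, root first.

C# up a minor 6th → A. New chord: A diminished seventh.
- root: A
- minor 3rd: C
- diminished 5th: Eb
- diminished 7th: Gb

A C Eb Gb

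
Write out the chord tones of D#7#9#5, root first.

D# – F## – A## – C# – E##

Root D#, quality dominant seventh sharp nine sharp five:
Root: D#
Major 3rd (3rd): F##
Augmented 5th (5th): A##
Minor 7th (7th): C#
Augmented 9th (9th): E##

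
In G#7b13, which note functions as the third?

B♯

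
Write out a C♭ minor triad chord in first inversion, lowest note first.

C♭ minor triad = C-flat–E-double-flat–G-flat; first inversion → third (E-double-flat) lowest.

E-double-flat, G-flat, C-flat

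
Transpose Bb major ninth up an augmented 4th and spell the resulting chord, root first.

E G# B D# F#

Transposed root: Bb → E (augmented 4th up). So we spell E major ninth:
E — root
G# — major 3rd
B — perfect 5th
D# — major 7th
F# — major 9th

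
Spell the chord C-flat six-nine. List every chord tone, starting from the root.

C-flat  E-flat  G-flat  A-flat  D-flat

Root C-flat, quality six-nine:
- root: C-flat
- major 3rd: E-flat
- perfect 5th: G-flat
- major 6th: A-flat
- major 9th: D-flat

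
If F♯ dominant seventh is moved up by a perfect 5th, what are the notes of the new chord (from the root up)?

C# – E# – G# – B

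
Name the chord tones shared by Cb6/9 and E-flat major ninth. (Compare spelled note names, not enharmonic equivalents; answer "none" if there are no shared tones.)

Cb6/9 = Cb, Eb, Gb, Ab, Db.
E-flat major ninth = Eb, G, Bb, D, F.
Shared: Eb.

Eb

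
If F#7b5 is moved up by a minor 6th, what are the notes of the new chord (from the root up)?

D F# Ab C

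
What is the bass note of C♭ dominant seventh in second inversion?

Gb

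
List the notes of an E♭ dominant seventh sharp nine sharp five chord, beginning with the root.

E♭ dominant seventh sharp nine sharp five: dominant seventh sharp nine sharp five on E-flat.
Root: E-flat
Major 3rd (3rd): G
Augmented 5th (5th): B
Minor 7th (7th): D-flat
Augmented 9th (9th): F-sharp

E-flat, G, B, D-flat, F-sharp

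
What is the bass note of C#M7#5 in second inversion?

C#M7#5 = C#–E#–G##–B#. Second inversion → fifth in the bass = G##.

G##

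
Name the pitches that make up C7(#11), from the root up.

C – E – G – Bb – F#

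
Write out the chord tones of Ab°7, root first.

Ab°7 is a diminished seventh built on A♭.
A♭ — root
C♭ — minor 3rd
E𝄫 — diminished 5th
G𝄫 — diminished 7th

A♭, C♭, E𝄫, G𝄫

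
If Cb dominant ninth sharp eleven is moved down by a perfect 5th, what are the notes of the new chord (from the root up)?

Transposed root: Cb → Fb (perfect 5th down). So we spell Fb dominant ninth sharp eleven:
- root: Fb
- major 3rd: Ab
- perfect 5th: Cb
- minor 7th: Ebb
- major 9th: Gb
- augmented 11th: Bb

Fb Ab Cb Ebb Gb Bb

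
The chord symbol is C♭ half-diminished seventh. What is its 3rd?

C♭ half-diminished seventh is built on C-flat; its 3rd is a minor 3rd above the root.
A third above C uses the letter E, and the minor 3rd above C-flat is E-double-flat.

E-double-flat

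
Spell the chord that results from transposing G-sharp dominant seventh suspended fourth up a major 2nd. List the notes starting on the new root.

Transposed root: G-sharp → A-sharp (major 2nd up). So we spell A-sharp dominant seventh suspended fourth:
- root: A-sharp
- perfect 4th: D-sharp
- perfect 5th: E-sharp
- minor 7th: G-sharp

A-sharp D-sharp E-sharp G-sharp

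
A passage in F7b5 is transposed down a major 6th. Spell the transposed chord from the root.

A♭, C, E𝄫, G♭

Transposed root: F → A♭ (major 6th down). So we spell A♭ dominant seventh flat five:
root → A♭
3rd (major 3rd) → C
5th (diminished 5th) → E𝄫
7th (minor 7th) → G♭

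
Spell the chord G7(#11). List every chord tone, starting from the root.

G – B – D – F – C#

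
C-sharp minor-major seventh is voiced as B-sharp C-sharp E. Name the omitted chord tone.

C-sharp minor-major seventh = C-sharp, E, G-sharp, B-sharp. The voicing lacks the 5th (perfect 5th), G-sharp.

G-sharp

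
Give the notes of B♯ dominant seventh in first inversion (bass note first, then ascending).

In root position, B♯ dominant seventh is B-sharp–D-double-sharp–F-double-sharp–A-sharp.
First inversion puts the third (D-double-sharp) in the bass.

D-double-sharp F-double-sharp A-sharp B-sharp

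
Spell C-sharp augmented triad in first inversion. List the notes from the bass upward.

In root position, C-sharp augmented triad is C#–E#–G##.
First inversion puts the third (E#) in the bass.

E#  G##  C#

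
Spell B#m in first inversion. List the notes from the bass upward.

In root position, B#m is B♯–D♯–F𝄪.
First inversion puts the third (D♯) in the bass.

D♯, F𝄪, B♯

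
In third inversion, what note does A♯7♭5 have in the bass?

G♯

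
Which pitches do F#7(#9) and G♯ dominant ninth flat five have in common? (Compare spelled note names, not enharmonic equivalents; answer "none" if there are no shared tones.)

F#7(#9): F# A# C# E G##
G♯ dominant ninth flat five: G# B# D F# A#
Common to both → F#, A#.

F# A#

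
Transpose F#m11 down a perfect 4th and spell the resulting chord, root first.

C#  E  G#  B  D#  F#

Transposed root: F# → C# (perfect 4th down). So we spell C# minor eleventh:
C# — root
E — minor 3rd
G# — perfect 5th
B — minor 7th
D# — major 9th
F# — perfect 11th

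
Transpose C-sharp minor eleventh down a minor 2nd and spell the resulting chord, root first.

Transposed root: C-sharp → B-sharp (minor 2nd down). So we spell B-sharp minor eleventh:
- root: B-sharp
- minor 3rd: D-sharp
- perfect 5th: F-double-sharp
- minor 7th: A-sharp
- major 9th: C-double-sharp
- perfect 11th: E-sharp

B-sharp, D-sharp, F-double-sharp, A-sharp, C-double-sharp, E-sharp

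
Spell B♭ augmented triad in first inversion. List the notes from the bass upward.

D – F# – Bb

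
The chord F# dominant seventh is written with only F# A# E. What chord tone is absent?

C#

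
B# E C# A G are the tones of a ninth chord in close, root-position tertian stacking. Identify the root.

A

Arranged so that each adjacent pair is a third by letter name: A – C# – E – G – B#.
The bottom of that stack, A, is the root (this is A dominant seventh sharp nine).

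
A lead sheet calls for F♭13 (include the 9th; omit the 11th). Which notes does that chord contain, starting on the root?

Fb, Ab, Cb, Ebb, Gb, Db

Root Fb, quality dominant thirteenth:
root → Fb
3rd (major 3rd) → Ab
5th (perfect 5th) → Cb
7th (minor 7th) → Ebb
9th (major 9th) → Gb
13th (major 13th) → Db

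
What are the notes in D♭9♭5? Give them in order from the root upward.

Db, F, Abb, Cb, Eb

D♭9♭5: dominant ninth flat five on Db.
root → Db
3rd (major 3rd) → F
5th (diminished 5th) → Abb
7th (minor 7th) → Cb
9th (major 9th) → Eb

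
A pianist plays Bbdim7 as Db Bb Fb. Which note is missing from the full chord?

Abb

Bbdim7 = Bb, Db, Fb, Abb. The voicing lacks the 7th (diminished 7th), Abb.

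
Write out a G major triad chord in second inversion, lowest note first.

D, G, B

G major triad = G–B–D; second inversion → fifth (D) lowest.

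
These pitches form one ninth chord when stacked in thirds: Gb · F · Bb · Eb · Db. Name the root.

Stacking in thirds gives Eb – Gb – Bb – Db – F, so Eb is the root — Eb minor ninth.

Eb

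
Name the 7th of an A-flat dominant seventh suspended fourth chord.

G-flat

Root of A-flat dominant seventh suspended fourth = A-flat. The 7th is a minor 7th: A-flat up a minor 7th → G-flat.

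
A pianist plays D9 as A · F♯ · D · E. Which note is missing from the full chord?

C

D9 = D, F♯, A, C, E. The voicing lacks the 7th (minor 7th), C.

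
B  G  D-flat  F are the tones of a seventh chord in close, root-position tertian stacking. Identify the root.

G

Arranged so that each adjacent pair is a third by letter name: G – B – D-flat – F.
The bottom of that stack, G, is the root (this is G dominant seventh flat five).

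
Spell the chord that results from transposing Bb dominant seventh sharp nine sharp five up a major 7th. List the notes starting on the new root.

B-flat up a major 7th → A. New chord: A dominant seventh sharp nine sharp five.
- root: A
- major 3rd: C-sharp
- augmented 5th: E-sharp
- minor 7th: G
- augmented 9th: B-sharp

A C-sharp E-sharp G B-sharp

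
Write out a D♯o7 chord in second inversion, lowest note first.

D♯o7 = D#–F#–A–C; second inversion → fifth (A) lowest.

A C D# F#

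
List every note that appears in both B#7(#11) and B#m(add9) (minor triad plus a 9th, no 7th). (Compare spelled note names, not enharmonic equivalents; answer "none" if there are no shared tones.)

B#  F##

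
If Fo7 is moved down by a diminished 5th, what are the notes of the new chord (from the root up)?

B – D – F – Ab

A diminished 5th down from F is B, so the new chord is B diminished seventh.
- root: B
- minor 3rd: D
- diminished 5th: F
- diminished 7th: Ab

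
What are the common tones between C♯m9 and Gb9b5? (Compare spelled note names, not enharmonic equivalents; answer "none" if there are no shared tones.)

none

C♯m9: C# E G# B D#
Gb9b5: Gb Bb Dbb Fb Ab
Common to both → none.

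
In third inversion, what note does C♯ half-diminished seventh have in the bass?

B

C♯ half-diminished seventh = C#–E–G–B. Third inversion → seventh in the bass = B.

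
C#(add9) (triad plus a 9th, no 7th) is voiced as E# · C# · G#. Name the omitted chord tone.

C#(add9) = C#, E#, G#, D#. The voicing lacks the 9th (major 9th), D#.

D#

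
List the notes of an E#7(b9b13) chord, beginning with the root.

E#7(b9b13) is a dominant seventh flat nine flat thirteen built on E#.
E# — root
G## — major 3rd
B# — perfect 5th
D# — minor 7th
F# — minor 9th
C# — minor 13th

E#  G##  B#  D#  F#  C#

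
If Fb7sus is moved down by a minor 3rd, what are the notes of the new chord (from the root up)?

Db, Gb, Ab, Cb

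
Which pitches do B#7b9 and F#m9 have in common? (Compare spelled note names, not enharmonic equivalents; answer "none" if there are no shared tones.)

B#7b9 = B♯, D𝄪, F𝄪, A♯, C♯.
F#m9 = F♯, A, C♯, E, G♯.
Shared: C♯.

C♯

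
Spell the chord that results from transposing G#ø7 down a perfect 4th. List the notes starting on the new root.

D#  F#  A  C#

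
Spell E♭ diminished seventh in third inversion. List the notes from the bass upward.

Dbb, Eb, Gb, Bbb

In root position, E♭ diminished seventh is Eb–Gb–Bbb–Dbb.
Third inversion puts the seventh (Dbb) in the bass.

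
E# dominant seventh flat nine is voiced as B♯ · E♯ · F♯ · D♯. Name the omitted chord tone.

G𝄪

The full E# dominant seventh flat nine chord is E♯, G𝄪, B♯, D♯, F♯.
Comparing with the voicing, the major 3rd (3rd) — G𝄪 — is absent.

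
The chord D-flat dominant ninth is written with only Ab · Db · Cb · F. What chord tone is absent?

The full D-flat dominant ninth chord is Db, F, Ab, Cb, Eb.
Comparing with the voicing, the major 9th (9th) — Eb — is absent.

Eb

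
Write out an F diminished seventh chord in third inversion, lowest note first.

In root position, F diminished seventh is F–A-flat–C-flat–E-double-flat.
Third inversion puts the seventh (E-double-flat) in the bass.

E-double-flat, F, A-flat, C-flat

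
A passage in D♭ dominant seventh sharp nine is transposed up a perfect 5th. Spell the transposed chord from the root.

A-flat – C – E-flat – G-flat – B

A perfect 5th up from D-flat is A-flat, so the new chord is A-flat dominant seventh sharp nine.
Root: A-flat
Major 3rd (3rd): C
Perfect 5th (5th): E-flat
Minor 7th (7th): G-flat
Augmented 9th (9th): B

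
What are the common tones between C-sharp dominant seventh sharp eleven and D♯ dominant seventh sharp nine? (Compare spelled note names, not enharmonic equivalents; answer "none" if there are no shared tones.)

C-sharp dominant seventh sharp eleven = C-sharp, E-sharp, G-sharp, B, F-double-sharp.
D♯ dominant seventh sharp nine = D-sharp, F-double-sharp, A-sharp, C-sharp, E-double-sharp.
Shared: C-sharp, F-double-sharp.

C-sharp – F-double-sharp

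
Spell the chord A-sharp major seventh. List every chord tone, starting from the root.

A#  C##  E#  G##

Root A#, quality major seventh:
A# — root
C## — major 3rd
E# — perfect 5th
G## — major 7th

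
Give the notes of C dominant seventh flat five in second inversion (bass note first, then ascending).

G-flat, B-flat, C, E

C dominant seventh flat five = C–E–G-flat–B-flat; second inversion → fifth (G-flat) lowest.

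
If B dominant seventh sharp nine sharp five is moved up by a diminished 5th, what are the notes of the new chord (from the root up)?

B up a diminished 5th → F. New chord: F dominant seventh sharp nine sharp five.
- root: F
- major 3rd: A
- augmented 5th: C#
- minor 7th: Eb
- augmented 9th: G#

F – A – C# – Eb – G#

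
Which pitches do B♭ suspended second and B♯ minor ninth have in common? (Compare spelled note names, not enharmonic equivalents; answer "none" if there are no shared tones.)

B♭ suspended second: Bb C F
B♯ minor ninth: B# D# F## A# C##
Common to both → none.

none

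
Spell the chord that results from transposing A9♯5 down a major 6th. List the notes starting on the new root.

A major 6th down from A is C, so the new chord is C dominant ninth sharp five.
- root: C
- major 3rd: E
- augmented 5th: G♯
- minor 7th: B♭
- major 9th: D

C E G♯ B♭ D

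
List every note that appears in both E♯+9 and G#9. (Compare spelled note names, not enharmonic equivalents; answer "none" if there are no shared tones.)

D♯

E♯+9 = E♯, G𝄪, B𝄪, D♯, F𝄪.
G#9 = G♯, B♯, D♯, F♯, A♯.
Shared: D♯.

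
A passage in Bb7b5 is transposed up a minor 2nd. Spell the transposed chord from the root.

C♭  E♭  G𝄫  B𝄫

A minor 2nd up from B♭ is C♭, so the new chord is C♭ dominant seventh flat five.
- root: C♭
- major 3rd: E♭
- diminished 5th: G𝄫
- minor 7th: B𝄫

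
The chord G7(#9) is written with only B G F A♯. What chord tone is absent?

The full G7(#9) chord is G, B, D, F, A♯.
Comparing with the voicing, the perfect 5th (5th) — D — is absent.

D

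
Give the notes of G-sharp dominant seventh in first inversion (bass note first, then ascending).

B-sharp D-sharp F-sharp G-sharp

G-sharp dominant seventh = G-sharp–B-sharp–D-sharp–F-sharp; first inversion → third (B-sharp) lowest.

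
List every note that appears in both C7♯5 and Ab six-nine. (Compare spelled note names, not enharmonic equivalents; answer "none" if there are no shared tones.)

C Bb

C7♯5 = C, E, G#, Bb.
Ab six-nine = Ab, C, Eb, F, Bb.
Shared: C, Bb.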